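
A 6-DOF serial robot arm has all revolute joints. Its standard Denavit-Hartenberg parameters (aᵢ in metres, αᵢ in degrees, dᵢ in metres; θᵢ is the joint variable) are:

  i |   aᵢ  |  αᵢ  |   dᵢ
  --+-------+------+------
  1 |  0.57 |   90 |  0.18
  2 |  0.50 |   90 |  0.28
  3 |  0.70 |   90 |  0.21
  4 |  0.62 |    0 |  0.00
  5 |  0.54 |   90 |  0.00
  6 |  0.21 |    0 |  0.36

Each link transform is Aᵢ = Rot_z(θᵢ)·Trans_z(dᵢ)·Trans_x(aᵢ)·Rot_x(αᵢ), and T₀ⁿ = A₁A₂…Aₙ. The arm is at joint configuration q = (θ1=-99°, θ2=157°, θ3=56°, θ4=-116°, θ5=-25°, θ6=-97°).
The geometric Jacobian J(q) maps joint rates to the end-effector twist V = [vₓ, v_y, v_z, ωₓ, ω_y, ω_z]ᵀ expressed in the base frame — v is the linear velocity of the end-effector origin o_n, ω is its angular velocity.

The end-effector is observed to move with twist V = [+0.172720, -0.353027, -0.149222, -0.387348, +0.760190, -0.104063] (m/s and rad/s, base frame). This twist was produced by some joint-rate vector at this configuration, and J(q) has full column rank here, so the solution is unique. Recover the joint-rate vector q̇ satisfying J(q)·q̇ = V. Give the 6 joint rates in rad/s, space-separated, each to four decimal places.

0.3070 0.3860 -0.2020 -0.6430 0.9720 -0.5740

o_n = [-0.2635, -0.1789, -0.0955]
J₁: ẑ×o_n = [0.1789, -0.2635, 0.0000], ω = ẑ
J2: z=[-0.9877, 0.1564, 0.0000] o=[-0.0892, -0.5630, 0.1800] → [-0.0431, -0.2722, -0.3521, -0.9877, 0.1564, 0.0000]
J3: z=[-0.0611, -0.3859, 0.9205] o=[-0.2937, -0.0646, 0.3754] → [0.2870, -0.0010, 0.0186, -0.0611, -0.3859, 0.9205]
J4: z=[0.6717, 0.6663, 0.3239] o=[-0.8234, 0.3010, 0.7216] → [-0.3890, 0.7302, -0.6954, 0.6717, 0.6663, 0.3239]
J5: z=[0.6717, 0.6663, 0.3239] o=[-0.5886, 0.3427, 0.1493] → [0.0058, 0.2698, -0.5669, 0.6717, 0.6663, 0.3239]
J6: z=[0.4171, -0.7015, 0.5779] o=[-0.2580, 0.2060, -0.2552] → [0.1104, -0.0698, -0.1644, 0.4171, -0.7015, 0.5779]
q̇ = J⁺·V = [0.3070, 0.3860, -0.2020, -0.6430, 0.9720, -0.5740]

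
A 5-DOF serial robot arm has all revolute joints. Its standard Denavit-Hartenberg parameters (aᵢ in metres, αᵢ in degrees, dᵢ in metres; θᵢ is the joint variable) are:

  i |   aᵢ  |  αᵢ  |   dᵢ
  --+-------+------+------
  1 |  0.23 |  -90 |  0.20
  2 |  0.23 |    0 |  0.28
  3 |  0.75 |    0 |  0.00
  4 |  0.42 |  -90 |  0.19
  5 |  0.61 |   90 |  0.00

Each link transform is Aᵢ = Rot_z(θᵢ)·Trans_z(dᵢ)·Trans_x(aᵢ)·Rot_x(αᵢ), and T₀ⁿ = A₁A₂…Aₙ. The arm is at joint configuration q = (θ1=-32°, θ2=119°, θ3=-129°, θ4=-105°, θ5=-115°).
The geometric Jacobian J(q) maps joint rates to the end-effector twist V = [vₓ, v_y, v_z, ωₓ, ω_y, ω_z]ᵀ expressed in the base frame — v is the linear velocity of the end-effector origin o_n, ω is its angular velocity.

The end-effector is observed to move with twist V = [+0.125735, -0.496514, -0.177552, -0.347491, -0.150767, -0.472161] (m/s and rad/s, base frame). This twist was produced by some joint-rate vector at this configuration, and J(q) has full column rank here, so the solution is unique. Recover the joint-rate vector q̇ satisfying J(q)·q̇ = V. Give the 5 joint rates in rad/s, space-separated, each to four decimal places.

-0.3720 0.1480 -0.0750 -0.3850 -0.2370

o_n = [1.2108, 0.4496, 0.2761]
J₁: ẑ×o_n = [-0.4496, 1.2108, 0.0000], ω = ẑ
J2: z=[0.5299, 0.8480, 0.0000] o=[0.1951, -0.1219, 0.2000] → [0.0645, -0.0403, -0.5585, 0.5299, 0.8480, 0.0000]
J3: z=[0.5299, 0.8480, 0.0000] o=[0.2489, 0.1747, -0.0012] → [0.2351, -0.1469, -0.6701, 0.5299, 0.8480, 0.0000]
J4: z=[0.5299, 0.8480, 0.0000] o=[0.8752, -0.2167, 0.1291] → [0.1247, -0.0779, 0.0685, 0.5299, 0.8480, 0.0000]
J5: z=[0.7686, -0.4803, 0.4226] o=[0.8254, 0.0384, 0.5097] → [-0.0615, 0.3424, 0.5011, 0.7686, -0.4803, 0.4226]
q̇ = J⁺·V = [-0.3720, 0.1480, -0.0750, -0.3850, -0.2370]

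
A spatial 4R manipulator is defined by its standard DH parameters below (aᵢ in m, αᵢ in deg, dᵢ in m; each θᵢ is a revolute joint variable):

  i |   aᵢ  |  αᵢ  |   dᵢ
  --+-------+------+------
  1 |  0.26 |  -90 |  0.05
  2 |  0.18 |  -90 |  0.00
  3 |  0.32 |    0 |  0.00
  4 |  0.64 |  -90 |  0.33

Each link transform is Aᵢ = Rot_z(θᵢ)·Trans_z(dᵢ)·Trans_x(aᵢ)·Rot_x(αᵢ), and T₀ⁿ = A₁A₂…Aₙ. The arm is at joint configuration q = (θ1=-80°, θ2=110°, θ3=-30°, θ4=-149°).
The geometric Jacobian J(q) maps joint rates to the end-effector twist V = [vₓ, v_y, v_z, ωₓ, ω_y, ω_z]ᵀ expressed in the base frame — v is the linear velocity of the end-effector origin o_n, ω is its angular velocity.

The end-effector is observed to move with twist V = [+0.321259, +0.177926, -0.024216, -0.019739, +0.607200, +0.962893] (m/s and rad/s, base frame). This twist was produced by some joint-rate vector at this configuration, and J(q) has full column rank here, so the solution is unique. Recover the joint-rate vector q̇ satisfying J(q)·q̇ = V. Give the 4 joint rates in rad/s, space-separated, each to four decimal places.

o_n = [0.1707, 0.0175, 0.3346]
J₁: ẑ×o_n = [-0.0175, 0.1707, 0.0000], ω = ẑ
J2: z=[0.9848, 0.1736, 0.0000] o=[0.0451, -0.2561, 0.0500] → [0.0494, -0.2803, 0.2476, 0.9848, 0.1736, 0.0000]
J3: z=[-0.1632, 0.9254, 0.3420] o=[0.0345, -0.1954, -0.1191] → [0.3471, 0.1206, -0.1608, -0.1632, 0.9254, 0.3420]
J4: z=[-0.1632, 0.9254, 0.3420] o=[0.1756, -0.0743, -0.3796] → [0.6295, 0.1149, -0.0105, -0.1632, 0.9254, 0.3420]
q̇ = J⁺·V = [0.7440, 0.0860, 0.2580, 0.3820]

0.7440 0.0860 0.2580 0.3820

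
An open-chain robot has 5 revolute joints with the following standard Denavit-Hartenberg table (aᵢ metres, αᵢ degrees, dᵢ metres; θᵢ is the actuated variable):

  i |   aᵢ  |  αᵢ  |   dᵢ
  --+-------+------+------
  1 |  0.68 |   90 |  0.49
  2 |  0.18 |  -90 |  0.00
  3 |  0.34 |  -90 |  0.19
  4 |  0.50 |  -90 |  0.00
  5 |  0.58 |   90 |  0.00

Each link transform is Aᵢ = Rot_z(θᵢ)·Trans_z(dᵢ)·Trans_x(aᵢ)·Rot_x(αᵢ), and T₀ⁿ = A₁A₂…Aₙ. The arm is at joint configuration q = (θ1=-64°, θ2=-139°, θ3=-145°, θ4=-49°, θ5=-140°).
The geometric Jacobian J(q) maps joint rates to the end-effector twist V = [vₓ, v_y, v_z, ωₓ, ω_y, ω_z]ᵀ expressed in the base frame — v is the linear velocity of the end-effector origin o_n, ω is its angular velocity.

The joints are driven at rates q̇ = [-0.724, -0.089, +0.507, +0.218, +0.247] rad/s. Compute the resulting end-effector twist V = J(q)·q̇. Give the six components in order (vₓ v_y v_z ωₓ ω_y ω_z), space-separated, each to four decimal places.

-0.9056 0.1832 -0.2316 -0.0683 -0.3083 -0.9662

o_n = [-0.1320, -0.9186, 0.2589]
J₁: ẑ×o_n = [0.9186, -0.1320, 0.0000], ω = ẑ
J2: z=[-0.8988, -0.4384, 0.0000] o=[0.2981, -0.6112, 0.4900] → [0.1013, -0.2077, 0.0878, -0.8988, -0.4384, 0.0000]
J3: z=[0.2876, -0.5897, -0.7547] o=[0.2385, -0.4891, 0.3719] → [-0.2575, 0.3122, -0.3420, 0.2876, -0.5897, -0.7547]
J4: z=[-0.9260, 0.0300, -0.3763] o=[0.2100, -0.8755, 0.4112] → [-0.0208, -0.0124, 0.0502, -0.9260, 0.0300, -0.3763]
J5: z=[-0.3732, -0.2223, 0.9007] o=[0.2384, -1.3628, 0.3027] → [-0.3903, -0.3500, -0.2481, -0.3732, -0.2223, 0.9007]
V = J·q̇ = [-0.9056, 0.1832, -0.2316, -0.0683, -0.3083, -0.9662]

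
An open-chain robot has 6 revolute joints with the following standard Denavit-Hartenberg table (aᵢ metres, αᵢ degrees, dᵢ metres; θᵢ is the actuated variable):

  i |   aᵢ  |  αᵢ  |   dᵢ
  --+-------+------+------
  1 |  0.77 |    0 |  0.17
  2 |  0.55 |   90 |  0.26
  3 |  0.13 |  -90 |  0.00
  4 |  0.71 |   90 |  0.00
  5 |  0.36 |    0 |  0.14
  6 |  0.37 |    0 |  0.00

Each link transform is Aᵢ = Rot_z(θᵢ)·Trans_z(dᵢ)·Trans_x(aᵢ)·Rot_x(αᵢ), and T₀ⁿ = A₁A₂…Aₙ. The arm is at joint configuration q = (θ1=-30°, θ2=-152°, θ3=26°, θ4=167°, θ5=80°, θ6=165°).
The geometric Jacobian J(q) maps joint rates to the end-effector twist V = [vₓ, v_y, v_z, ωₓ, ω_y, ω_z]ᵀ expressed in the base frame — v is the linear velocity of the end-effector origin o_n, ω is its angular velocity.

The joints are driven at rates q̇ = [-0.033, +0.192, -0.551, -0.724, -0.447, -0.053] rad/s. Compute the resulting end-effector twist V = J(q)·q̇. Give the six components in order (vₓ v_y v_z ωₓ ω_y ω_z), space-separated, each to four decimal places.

-0.0526 -0.4541 0.3583 -0.2184 -0.0562 -0.5410

o_n = [0.5102, -0.6547, 0.2549]
J₁: ẑ×o_n = [0.6547, 0.5102, -0.0000], ω = ẑ
J2: z=[0.0000, 0.0000, 1.0000] o=[0.6668, -0.3850, 0.1700] → [0.2697, -0.1566, 0.0000, 0.0000, 0.0000, 1.0000]
J3: z=[0.0349, 0.9994, 0.0000] o=[0.1172, -0.3658, 0.4300] → [-0.1750, 0.0061, -0.4029, 0.0349, 0.9994, 0.0000]
J4: z=[0.4381, -0.0153, 0.8988] o=[0.0004, -0.3617, 0.4870] → [0.2669, 0.5599, -0.1206, 0.4381, -0.0153, 0.8988]
J5: z=[-0.2361, -0.9667, 0.0986] o=[0.6162, -0.5430, 0.1837] → [-0.0578, 0.0063, -0.0762, -0.2361, -0.9667, 0.0986]
J6: z=[-0.2361, -0.9667, 0.0986] o=[0.7927, -0.6998, 0.4895] → [0.2224, -0.0832, -0.2838, -0.2361, -0.9667, 0.0986]
V = J·q̇ = [-0.0526, -0.4541, 0.3583, -0.2184, -0.0562, -0.5410]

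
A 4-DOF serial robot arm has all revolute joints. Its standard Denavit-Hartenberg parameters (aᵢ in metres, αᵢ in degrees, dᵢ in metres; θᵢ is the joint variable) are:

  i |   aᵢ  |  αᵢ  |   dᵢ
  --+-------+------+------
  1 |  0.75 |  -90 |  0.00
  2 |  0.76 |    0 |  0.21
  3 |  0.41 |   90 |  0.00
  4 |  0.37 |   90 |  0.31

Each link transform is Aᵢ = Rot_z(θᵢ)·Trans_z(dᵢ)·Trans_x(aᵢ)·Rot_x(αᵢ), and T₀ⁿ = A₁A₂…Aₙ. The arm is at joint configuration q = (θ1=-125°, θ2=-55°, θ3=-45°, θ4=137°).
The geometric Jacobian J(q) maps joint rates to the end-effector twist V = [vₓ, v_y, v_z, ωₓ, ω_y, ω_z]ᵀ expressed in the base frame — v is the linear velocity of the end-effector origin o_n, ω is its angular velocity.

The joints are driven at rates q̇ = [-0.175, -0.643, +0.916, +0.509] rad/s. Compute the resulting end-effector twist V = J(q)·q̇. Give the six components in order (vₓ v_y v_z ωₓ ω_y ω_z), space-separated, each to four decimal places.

-0.0783 0.3897 0.2438 0.5111 0.2540 -0.2634

o_n = [-0.1125, -0.9667, 0.7060]
J₁: ẑ×o_n = [0.9667, -0.1125, 0.0000], ω = ẑ
J2: z=[0.8192, -0.5736, 0.0000] o=[-0.4302, -0.6144, 0.0000] → [-0.4049, -0.5783, -0.1064, 0.8192, -0.5736, 0.0000]
J3: z=[0.8192, -0.5736, 0.0000] o=[-0.5082, -1.0919, 0.6226] → [-0.0479, -0.0684, 0.3295, 0.8192, -0.5736, 0.0000]
J4: z=[0.5649, 0.8067, -0.1736] o=[-0.4674, -1.0336, 1.0263] → [-0.2468, 0.1193, -0.2485, 0.5649, 0.8067, -0.1736]
V = J·q̇ = [-0.0783, 0.3897, 0.2438, 0.5111, 0.2540, -0.2634]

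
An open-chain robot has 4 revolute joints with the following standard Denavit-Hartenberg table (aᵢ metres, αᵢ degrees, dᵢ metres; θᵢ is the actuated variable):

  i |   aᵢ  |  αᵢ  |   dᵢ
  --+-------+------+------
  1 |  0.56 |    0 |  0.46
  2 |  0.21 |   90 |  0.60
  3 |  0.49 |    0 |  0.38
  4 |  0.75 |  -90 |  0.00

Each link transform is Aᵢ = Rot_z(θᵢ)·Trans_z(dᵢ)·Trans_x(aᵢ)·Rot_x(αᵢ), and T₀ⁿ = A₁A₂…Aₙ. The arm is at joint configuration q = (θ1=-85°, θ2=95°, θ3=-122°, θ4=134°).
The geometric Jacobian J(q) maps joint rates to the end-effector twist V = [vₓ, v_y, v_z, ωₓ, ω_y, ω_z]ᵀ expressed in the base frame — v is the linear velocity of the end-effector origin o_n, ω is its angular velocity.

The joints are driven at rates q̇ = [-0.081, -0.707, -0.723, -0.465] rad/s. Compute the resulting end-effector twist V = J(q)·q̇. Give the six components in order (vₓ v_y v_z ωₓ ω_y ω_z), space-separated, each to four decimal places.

o_n = [0.7884, -0.8133, 0.8004]
J₁: ẑ×o_n = [0.8133, 0.7884, -0.0000], ω = ẑ
J2: z=[0.0000, 0.0000, 1.0000] o=[0.0488, -0.5579, 0.4600] → [0.2555, 0.7395, -0.0000, 0.0000, 0.0000, 1.0000]
J3: z=[0.1736, -0.9848, 0.0000] o=[0.2556, -0.5214, 1.0600] → [0.2557, 0.0451, 0.4740, 0.1736, -0.9848, 0.0000]
J4: z=[0.1736, -0.9848, 0.0000] o=[0.0659, -0.9407, 0.6445] → [-0.1536, -0.0271, 0.7336, 0.1736, -0.9848, 0.0000]
V = J·q̇ = [-0.3599, -0.6067, -0.6838, -0.2063, 1.1700, -0.7880]

-0.3599 -0.6067 -0.6838 -0.2063 1.1700 -0.7880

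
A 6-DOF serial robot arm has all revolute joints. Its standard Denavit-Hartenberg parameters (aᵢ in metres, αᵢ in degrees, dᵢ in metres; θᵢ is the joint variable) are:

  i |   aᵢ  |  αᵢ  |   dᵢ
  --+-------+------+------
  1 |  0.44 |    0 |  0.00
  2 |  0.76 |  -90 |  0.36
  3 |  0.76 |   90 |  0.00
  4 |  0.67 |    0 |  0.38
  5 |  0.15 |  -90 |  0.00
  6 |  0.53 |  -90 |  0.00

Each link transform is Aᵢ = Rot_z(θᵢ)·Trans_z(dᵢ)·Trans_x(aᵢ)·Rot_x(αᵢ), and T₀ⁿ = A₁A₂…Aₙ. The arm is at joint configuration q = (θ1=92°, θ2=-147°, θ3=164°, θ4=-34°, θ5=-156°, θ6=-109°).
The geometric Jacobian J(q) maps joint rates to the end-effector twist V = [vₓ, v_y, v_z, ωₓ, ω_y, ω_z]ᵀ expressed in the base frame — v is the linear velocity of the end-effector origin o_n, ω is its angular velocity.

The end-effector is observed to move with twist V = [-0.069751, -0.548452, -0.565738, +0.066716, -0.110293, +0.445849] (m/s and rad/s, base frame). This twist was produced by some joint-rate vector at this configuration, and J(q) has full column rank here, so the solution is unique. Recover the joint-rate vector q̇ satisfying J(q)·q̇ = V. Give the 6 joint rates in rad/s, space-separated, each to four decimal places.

o_n = [-0.4878, 0.4544, -0.8557]
J₁: ẑ×o_n = [-0.4544, -0.4878, 0.0000], ω = ẑ
J2: z=[0.0000, 0.0000, 1.0000] o=[-0.0154, 0.4397, 0.0000] → [-0.0147, -0.4724, 0.0000, 0.0000, 0.0000, 1.0000]
J3: z=[0.8192, 0.5736, 0.0000] o=[0.4206, -0.1828, 0.3600] → [-0.6973, 0.9958, 1.0430, 0.8192, 0.5736, 0.0000]
J4: z=[0.1581, -0.2258, -0.9613] o=[0.0015, 0.4156, 0.1505] → [0.2645, 0.6294, -0.1043, 0.1581, -0.2258, -0.9613]
J5: z=[0.1581, -0.2258, -0.9613] o=[-0.5515, 0.5523, -0.3679] → [0.0160, 0.0158, -0.0011, 0.1581, -0.2258, -0.9613]
J6: z=[-0.7110, -0.7016, 0.0479] o=[-0.4488, 0.4509, -0.3272] → [0.3707, -0.3776, -0.0298, -0.7110, -0.7016, 0.0479]
q̇ = J⁺·V = [0.8280, 0.3820, -0.5020, 0.5450, 0.2250, -0.5010]

0.8280 0.3820 -0.5020 0.5450 0.2250 -0.5010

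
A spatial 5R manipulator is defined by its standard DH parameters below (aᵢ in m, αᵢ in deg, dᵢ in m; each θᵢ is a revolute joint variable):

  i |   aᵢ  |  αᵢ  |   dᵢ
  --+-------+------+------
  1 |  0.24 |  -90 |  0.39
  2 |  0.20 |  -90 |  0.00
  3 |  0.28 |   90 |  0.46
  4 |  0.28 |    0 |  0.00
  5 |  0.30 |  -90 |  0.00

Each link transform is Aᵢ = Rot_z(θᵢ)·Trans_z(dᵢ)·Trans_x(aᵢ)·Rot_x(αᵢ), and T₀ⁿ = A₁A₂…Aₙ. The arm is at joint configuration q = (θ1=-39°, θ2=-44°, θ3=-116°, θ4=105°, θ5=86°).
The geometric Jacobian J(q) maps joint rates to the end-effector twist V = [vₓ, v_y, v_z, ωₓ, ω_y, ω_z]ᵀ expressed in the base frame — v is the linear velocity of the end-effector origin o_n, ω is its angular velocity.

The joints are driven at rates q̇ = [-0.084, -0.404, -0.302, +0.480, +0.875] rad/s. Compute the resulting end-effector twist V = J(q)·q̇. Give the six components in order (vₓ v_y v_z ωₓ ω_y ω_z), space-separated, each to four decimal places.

-0.1820 0.0067 0.6025 -1.4719 -0.0922 -0.7128

o_n = [0.6339, -0.6139, 0.0711]
J₁: ẑ×o_n = [0.6139, 0.6339, -0.0000], ω = ẑ
J2: z=[0.6293, 0.7771, 0.0000] o=[0.1865, -0.1510, 0.3900] → [-0.2478, 0.2007, -0.6389, 0.6293, 0.7771, 0.0000]
J3: z=[0.5399, -0.4372, -0.7193] o=[0.2983, -0.2416, 0.5289] → [-0.0677, 0.0058, -0.0543, 0.5399, -0.4372, -0.7193]
J4: z=[-0.7783, 0.0662, -0.6244] o=[0.6364, -0.1915, 0.1128] → [-0.2665, -0.0308, 0.3289, -0.7783, 0.0662, -0.6244]
J5: z=[-0.7783, 0.0662, -0.6244] o=[0.7592, -0.3748, -0.0597] → [-0.1406, 0.1801, 0.1944, -0.7783, 0.0662, -0.6244]
V = J·q̇ = [-0.1820, 0.0067, 0.6025, -1.4719, -0.0922, -0.7128]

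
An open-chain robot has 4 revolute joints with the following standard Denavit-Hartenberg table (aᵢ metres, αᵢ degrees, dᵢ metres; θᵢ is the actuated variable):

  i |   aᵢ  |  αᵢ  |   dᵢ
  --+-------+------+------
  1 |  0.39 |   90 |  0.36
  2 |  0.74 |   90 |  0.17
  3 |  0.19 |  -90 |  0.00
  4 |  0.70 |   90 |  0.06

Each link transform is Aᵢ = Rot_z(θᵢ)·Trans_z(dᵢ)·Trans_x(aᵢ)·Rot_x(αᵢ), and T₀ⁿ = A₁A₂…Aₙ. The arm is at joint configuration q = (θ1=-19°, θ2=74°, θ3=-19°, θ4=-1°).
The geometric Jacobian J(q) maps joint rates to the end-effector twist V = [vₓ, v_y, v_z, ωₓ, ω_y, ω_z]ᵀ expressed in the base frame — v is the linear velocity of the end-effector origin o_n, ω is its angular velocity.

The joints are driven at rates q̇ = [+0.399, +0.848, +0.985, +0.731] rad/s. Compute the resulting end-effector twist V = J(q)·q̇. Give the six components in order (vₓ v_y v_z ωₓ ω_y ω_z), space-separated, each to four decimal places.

o_n = [0.8176, -0.2149, 1.8956]
J₁: ẑ×o_n = [0.2149, 0.8176, -0.0000], ω = ẑ
J2: z=[-0.3256, -0.9455, 0.0000] o=[0.3688, -0.1270, 0.3600] → [-1.4519, 0.4999, 0.4530, -0.3256, -0.9455, 0.0000]
J3: z=[0.9089, -0.3130, -0.2756] o=[0.5063, -0.3541, 1.0713] → [-0.2196, -0.8349, 0.2240, 0.9089, -0.3130, -0.2756]
J4: z=[-0.2230, -0.9232, 0.3130] o=[0.5732, -0.3118, 1.2440] → [-0.6318, 0.2218, 0.2040, -0.2230, -0.9232, 0.3130]
V = J·q̇ = [-1.8236, 0.0898, 0.7539, 0.4562, -1.7849, 0.3563]

-1.8236 0.0898 0.7539 0.4562 -1.7849 0.3563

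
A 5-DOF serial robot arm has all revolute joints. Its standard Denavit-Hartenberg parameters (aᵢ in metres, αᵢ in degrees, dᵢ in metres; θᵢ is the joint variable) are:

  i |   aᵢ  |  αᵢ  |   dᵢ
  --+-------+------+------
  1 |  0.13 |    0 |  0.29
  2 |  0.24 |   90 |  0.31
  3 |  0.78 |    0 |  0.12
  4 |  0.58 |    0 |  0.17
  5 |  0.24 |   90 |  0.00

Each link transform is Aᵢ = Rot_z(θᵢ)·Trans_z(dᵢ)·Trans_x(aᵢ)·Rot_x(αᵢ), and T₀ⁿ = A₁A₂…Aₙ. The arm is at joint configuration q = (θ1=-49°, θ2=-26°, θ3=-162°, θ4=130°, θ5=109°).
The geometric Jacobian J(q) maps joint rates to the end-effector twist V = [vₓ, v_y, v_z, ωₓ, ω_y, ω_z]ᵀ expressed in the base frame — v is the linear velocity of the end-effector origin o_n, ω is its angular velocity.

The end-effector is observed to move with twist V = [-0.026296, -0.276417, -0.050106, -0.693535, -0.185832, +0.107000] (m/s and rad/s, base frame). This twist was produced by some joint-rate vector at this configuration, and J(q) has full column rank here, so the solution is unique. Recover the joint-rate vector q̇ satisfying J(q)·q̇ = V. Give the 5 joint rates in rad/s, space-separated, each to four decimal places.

-0.8700 0.9770 0.5720 0.1100 0.0360

o_n = [-0.1834, -0.2157, 0.2855]
J₁: ẑ×o_n = [0.2157, -0.1834, 0.0000], ω = ẑ
J2: z=[0.0000, 0.0000, 1.0000] o=[0.0853, -0.0981, 0.2900] → [0.1176, -0.2687, 0.0000, 0.0000, 0.0000, 1.0000]
J3: z=[-0.9659, -0.2588, 0.0000] o=[0.1474, -0.3299, 0.6000] → [0.0814, -0.3038, -0.1960, -0.9659, -0.2588, 0.0000]
J4: z=[-0.9659, -0.2588, 0.0000] o=[-0.1605, 0.3556, 0.3590] → [0.0190, -0.0710, 0.5459, -0.9659, -0.2588, 0.0000]
J5: z=[-0.9659, -0.2588, 0.0000] o=[-0.1974, -0.1636, 0.0516] → [-0.0605, 0.2259, 0.0540, -0.9659, -0.2588, 0.0000]
q̇ = J⁺·V = [-0.8700, 0.9770, 0.5720, 0.1100, 0.0360]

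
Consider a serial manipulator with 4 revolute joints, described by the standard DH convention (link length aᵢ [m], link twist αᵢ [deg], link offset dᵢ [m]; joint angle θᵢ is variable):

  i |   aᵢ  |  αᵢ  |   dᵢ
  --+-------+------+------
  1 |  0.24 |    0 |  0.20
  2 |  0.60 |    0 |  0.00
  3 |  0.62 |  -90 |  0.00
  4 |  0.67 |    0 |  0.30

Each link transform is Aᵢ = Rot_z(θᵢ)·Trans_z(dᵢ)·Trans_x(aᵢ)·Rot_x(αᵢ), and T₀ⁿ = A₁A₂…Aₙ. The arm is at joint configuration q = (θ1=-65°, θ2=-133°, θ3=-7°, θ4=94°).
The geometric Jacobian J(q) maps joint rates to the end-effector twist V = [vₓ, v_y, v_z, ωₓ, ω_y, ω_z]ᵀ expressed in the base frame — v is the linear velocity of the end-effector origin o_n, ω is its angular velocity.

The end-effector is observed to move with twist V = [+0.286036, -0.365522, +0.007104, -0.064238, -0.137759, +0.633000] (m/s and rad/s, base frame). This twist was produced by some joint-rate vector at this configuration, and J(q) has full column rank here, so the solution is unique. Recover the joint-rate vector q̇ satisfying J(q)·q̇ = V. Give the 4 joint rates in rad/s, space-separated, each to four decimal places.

o_n = [-1.1155, -0.0617, -0.4684]
J₁: ẑ×o_n = [0.0617, -1.1155, 0.0000], ω = ẑ
J2: z=[0.0000, 0.0000, 1.0000] o=[0.1014, -0.2175, 0.2000] → [-0.1558, -1.2170, 0.0000, 0.0000, 0.0000, 1.0000]
J3: z=[0.0000, 0.0000, 1.0000] o=[-0.4692, -0.0321, 0.2000] → [0.0296, -0.6463, 0.0000, 0.0000, 0.0000, 1.0000]
J4: z=[-0.4226, -0.9063, 0.0000] o=[-1.0311, 0.2299, 0.2000] → [0.6057, -0.2825, 0.0467, -0.4226, -0.9063, 0.0000]
q̇ = J⁺·V = [0.7970, -0.8070, 0.6430, 0.1520]

0.7970 -0.8070 0.6430 0.1520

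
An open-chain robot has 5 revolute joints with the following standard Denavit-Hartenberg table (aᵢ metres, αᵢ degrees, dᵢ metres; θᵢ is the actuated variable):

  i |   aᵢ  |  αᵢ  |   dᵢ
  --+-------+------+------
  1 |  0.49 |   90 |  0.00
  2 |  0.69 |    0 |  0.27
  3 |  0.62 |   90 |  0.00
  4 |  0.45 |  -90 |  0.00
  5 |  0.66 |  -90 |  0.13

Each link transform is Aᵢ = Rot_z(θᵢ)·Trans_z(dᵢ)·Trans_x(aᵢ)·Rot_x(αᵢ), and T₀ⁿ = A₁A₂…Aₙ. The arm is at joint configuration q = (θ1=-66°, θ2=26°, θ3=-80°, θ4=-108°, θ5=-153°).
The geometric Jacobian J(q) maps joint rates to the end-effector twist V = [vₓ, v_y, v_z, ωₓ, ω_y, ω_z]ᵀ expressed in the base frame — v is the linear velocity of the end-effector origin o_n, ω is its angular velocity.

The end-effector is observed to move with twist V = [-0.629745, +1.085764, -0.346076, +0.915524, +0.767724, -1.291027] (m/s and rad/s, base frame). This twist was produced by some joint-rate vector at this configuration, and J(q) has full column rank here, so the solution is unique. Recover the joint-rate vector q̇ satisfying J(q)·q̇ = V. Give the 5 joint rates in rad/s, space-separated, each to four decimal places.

o_n = [0.2110, -1.3618, -0.5098]
J₁: ẑ×o_n = [1.3618, 0.2110, -0.0000], ω = ẑ
J2: z=[-0.9135, -0.4067, 0.0000] o=[0.1993, -0.4476, 0.0000] → [0.2073, -0.4657, 0.8399, -0.9135, -0.4067, 0.0000]
J3: z=[-0.9135, -0.4067, 0.0000] o=[0.2049, -1.1240, 0.3025] → [0.3304, -0.7420, 0.2198, -0.9135, -0.4067, 0.0000]
J4: z=[-0.3291, 0.7391, -0.5878] o=[0.3531, -1.4569, -0.1991] → [-0.1737, -0.0187, 0.0737, -0.3291, 0.7391, -0.5878]
J5: z=[0.5097, -0.3850, -0.7694] o=[0.7108, -1.2082, -0.0866] → [0.0447, 0.6002, -0.2707, 0.5097, -0.3850, -0.7694]
q̇ = J⁺·V = [-0.1480, -0.0110, -0.9000, 0.9380, 0.7690]

-0.1480 -0.0110 -0.9000 0.9380 0.7690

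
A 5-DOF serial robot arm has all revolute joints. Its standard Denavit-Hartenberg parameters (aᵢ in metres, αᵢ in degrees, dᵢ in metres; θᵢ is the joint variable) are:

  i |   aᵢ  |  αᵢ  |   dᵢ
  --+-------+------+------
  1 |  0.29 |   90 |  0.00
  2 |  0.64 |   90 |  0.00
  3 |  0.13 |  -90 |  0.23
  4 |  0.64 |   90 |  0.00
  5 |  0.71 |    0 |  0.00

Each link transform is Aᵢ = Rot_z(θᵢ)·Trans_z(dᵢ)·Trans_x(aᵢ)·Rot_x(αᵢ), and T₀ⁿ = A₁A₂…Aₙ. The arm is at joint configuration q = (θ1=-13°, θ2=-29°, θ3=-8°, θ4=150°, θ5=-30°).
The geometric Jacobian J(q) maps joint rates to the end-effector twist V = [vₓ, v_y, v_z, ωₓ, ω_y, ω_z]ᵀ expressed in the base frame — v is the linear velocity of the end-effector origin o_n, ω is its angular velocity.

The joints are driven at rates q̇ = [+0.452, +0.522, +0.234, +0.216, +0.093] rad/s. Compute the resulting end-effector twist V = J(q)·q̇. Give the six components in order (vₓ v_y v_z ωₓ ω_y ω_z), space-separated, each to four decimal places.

-0.5003 0.3525 -0.2031 -0.1717 -0.7090 0.2809

o_n = [0.2153, 0.1744, 0.5206]
J₁: ẑ×o_n = [-0.1744, 0.2153, 0.0000], ω = ẑ
J2: z=[-0.2250, -0.9744, 0.0000] o=[0.2826, -0.0652, 0.0000] → [-0.5073, 0.1171, -0.1194, -0.2250, -0.9744, 0.0000]
J3: z=[-0.4724, 0.1091, -0.8746] o=[0.8280, -0.1912, -0.3103] → [0.4104, 0.9283, -0.1059, -0.4724, 0.1091, -0.8746]
J4: z=[-0.1042, -0.9923, -0.0675] o=[0.8331, -0.1738, -0.5739] → [-1.0625, 0.1557, -0.6493, -0.1042, -0.9923, -0.0675]
J5: z=[0.8467, -0.1241, 0.5174] o=[0.4992, -0.1758, -0.0279] → [-0.2493, -0.6113, 0.2614, 0.8467, -0.1241, 0.5174]
V = J·q̇ = [-0.5003, 0.3525, -0.2031, -0.1717, -0.7090, 0.2809]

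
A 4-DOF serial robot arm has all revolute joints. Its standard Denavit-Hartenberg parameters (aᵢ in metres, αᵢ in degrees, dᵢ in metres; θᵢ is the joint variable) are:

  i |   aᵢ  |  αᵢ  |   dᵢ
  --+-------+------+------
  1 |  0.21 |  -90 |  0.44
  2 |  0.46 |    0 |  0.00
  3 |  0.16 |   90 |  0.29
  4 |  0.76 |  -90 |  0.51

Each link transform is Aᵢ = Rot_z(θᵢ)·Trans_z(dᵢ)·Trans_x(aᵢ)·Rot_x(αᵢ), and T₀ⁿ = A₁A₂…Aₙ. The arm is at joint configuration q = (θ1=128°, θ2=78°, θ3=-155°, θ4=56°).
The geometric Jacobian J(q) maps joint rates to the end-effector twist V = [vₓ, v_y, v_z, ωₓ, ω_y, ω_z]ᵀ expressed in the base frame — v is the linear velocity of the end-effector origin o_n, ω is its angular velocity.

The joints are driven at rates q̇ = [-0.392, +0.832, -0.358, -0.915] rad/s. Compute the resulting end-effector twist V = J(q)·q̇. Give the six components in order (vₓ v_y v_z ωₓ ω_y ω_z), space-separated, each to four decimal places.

o_n = [-0.6883, -0.6135, 0.6748]
J₁: ẑ×o_n = [0.6135, -0.6883, 0.0000], ω = ẑ
J2: z=[-0.7880, -0.6157, 0.0000] o=[-0.1293, 0.1655, 0.4400] → [-0.1445, 0.1850, 0.2697, -0.7880, -0.6157, 0.0000]
J3: z=[-0.7880, -0.6157, 0.0000] o=[-0.1882, 0.2408, -0.0099] → [-0.4216, 0.5396, 0.3653, -0.7880, -0.6157, 0.0000]
J4: z=[0.5999, -0.7678, 0.2250] o=[-0.4389, 0.0907, 0.1460] → [-0.2476, -0.3733, -0.6139, 0.5999, -0.7678, 0.2250]
V = J·q̇ = [0.0168, 0.5722, 0.6553, -0.9224, 0.4107, -0.5978]

0.0168 0.5722 0.6553 -0.9224 0.4107 -0.5978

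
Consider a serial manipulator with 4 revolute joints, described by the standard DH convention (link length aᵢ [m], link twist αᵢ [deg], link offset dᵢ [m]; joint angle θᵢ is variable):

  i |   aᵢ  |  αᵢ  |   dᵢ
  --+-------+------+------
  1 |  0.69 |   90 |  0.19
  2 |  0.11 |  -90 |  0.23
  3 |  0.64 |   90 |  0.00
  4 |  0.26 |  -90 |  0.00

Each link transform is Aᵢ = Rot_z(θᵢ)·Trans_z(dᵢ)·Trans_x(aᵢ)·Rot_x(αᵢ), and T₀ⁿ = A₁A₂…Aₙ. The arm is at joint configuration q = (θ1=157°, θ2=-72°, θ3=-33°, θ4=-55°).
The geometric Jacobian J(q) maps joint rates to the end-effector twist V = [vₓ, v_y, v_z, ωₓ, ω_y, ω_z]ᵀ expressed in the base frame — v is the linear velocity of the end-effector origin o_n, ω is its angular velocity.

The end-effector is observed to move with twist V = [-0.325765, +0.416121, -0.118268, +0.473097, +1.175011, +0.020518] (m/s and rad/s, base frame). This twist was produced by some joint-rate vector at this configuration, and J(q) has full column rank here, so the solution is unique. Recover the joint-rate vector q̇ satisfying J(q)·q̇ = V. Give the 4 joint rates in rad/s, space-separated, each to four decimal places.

o_n = [-0.4104, 0.8910, -0.6099]
J₁: ẑ×o_n = [-0.8910, -0.4104, 0.0000], ω = ẑ
J2: z=[0.3907, 0.9205, 0.0000] o=[-0.6351, 0.2696, 0.1900] → [-0.7363, 0.3125, 0.0359, 0.3907, 0.9205, 0.0000]
J3: z=[-0.8755, 0.3716, 0.3090] o=[-0.5766, 0.4946, 0.0854] → [-0.3808, -0.5573, -0.4088, -0.8755, 0.3716, 0.3090]
J4: z=[0.4826, 0.7062, 0.5180] o=[-0.5931, 0.8803, -0.4251] → [-0.1360, 0.1838, -0.1238, 0.4826, 0.7062, 0.5180]
q̇ = J⁺·V = [-0.3760, 0.6970, 0.1450, 0.6790]

-0.3760 0.6970 0.1450 0.6790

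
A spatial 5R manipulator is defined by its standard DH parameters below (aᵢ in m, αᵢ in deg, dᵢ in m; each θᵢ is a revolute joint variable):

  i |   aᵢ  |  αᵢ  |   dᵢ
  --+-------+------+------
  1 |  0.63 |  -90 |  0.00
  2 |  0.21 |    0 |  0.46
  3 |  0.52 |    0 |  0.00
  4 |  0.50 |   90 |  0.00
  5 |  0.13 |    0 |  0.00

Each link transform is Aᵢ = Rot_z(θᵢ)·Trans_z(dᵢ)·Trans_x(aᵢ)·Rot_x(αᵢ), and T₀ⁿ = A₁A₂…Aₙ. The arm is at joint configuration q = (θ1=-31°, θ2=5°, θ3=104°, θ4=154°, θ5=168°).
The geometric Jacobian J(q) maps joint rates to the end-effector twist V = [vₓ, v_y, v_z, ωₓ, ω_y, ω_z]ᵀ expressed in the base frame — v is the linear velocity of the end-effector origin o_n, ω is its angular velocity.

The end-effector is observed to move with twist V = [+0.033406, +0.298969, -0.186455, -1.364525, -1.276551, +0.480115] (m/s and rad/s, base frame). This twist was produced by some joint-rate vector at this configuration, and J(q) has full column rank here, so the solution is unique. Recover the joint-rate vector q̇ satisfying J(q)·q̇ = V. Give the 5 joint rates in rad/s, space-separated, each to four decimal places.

o_n = [0.7861, 0.0958, -0.1399]
J₁: ẑ×o_n = [-0.0958, 0.7861, 0.0000], ω = ẑ
J2: z=[0.5150, 0.8572, 0.0000] o=[0.5400, -0.3245, 0.0000] → [-0.1199, 0.0721, 0.0055, 0.5150, 0.8572, 0.0000]
J3: z=[0.5150, 0.8572, 0.0000] o=[0.9563, -0.0379, -0.0183] → [-0.1042, 0.0626, 0.2147, 0.5150, 0.8572, 0.0000]
J4: z=[0.5150, 0.8572, 0.0000] o=[0.8111, 0.0493, -0.5100] → [0.3172, -0.1906, 0.0454, 0.5150, 0.8572, 0.0000]
J5: z=[-0.8508, 0.5112, -0.1219] o=[0.7589, 0.0807, -0.0137] → [-0.0627, -0.1107, -0.0268, -0.8508, 0.5112, -0.1219]
q̇ = J⁺·V = [0.5430, -0.8600, -0.7400, -0.1970, 0.5160]

0.5430 -0.8600 -0.7400 -0.1970 0.5160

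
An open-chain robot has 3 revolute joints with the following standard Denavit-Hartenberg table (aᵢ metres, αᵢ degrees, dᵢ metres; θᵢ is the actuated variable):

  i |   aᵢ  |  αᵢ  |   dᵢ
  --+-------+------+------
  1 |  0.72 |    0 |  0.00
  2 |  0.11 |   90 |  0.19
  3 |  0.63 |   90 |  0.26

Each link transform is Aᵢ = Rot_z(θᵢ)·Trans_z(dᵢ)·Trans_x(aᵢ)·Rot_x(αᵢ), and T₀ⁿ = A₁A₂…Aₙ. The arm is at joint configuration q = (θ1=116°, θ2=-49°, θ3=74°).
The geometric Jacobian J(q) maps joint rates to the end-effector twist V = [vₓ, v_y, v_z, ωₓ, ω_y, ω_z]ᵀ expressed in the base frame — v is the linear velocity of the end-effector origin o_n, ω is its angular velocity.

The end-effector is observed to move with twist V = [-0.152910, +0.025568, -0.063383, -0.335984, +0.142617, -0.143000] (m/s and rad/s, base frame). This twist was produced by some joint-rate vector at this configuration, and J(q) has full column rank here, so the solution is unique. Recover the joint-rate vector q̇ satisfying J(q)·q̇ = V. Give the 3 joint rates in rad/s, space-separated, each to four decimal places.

0.4050 -0.5480 -0.3650

o_n = [0.0345, 0.8066, 0.7956]
J₁: ẑ×o_n = [-0.8066, 0.0345, 0.0000], ω = ẑ
J2: z=[0.0000, 0.0000, 1.0000] o=[-0.3156, 0.6471, 0.0000] → [-0.1595, 0.3502, 0.0000, 0.0000, 0.0000, 1.0000]
J3: z=[0.9205, -0.3907, 0.0000] o=[-0.2726, 0.7484, 0.1900] → [-0.2366, -0.5575, 0.1737, 0.9205, -0.3907, 0.0000]
q̇ = J⁺·V = [0.4050, -0.5480, -0.3650]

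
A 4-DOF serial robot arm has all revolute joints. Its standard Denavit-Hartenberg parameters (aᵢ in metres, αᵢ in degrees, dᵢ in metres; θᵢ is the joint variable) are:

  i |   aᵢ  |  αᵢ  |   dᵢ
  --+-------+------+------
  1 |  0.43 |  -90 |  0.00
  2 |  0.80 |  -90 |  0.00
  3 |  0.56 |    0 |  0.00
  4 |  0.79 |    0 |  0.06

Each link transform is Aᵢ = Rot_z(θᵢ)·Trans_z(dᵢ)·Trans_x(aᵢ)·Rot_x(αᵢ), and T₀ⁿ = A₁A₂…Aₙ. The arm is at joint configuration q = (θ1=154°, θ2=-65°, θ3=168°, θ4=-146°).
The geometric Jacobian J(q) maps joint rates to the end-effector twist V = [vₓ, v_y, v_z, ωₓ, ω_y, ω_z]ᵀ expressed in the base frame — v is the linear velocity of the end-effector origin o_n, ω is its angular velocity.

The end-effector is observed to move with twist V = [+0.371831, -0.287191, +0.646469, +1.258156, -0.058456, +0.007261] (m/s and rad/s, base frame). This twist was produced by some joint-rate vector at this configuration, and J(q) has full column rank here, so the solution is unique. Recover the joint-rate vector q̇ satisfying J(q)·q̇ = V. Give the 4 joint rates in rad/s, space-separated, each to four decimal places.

-0.5320 -0.4990 -0.6580 -0.6180

o_n = [-0.6286, 0.7654, 0.8671]
J₁: ẑ×o_n = [-0.7654, -0.6286, 0.0000], ω = ẑ
J2: z=[-0.4384, -0.8988, 0.0000] o=[-0.3865, 0.1885, 0.0000] → [-0.7793, 0.3801, -0.4705, -0.4384, -0.8988, 0.0000]
J3: z=[-0.8146, 0.3973, -0.4226] o=[-0.6904, 0.3367, 0.7250] → [0.2376, 0.0896, -0.3737, -0.8146, 0.3973, -0.4226]
J4: z=[-0.8146, 0.3973, -0.4226] o=[-0.4313, 0.3399, 0.2286] → [0.4335, 0.6035, -0.2682, -0.8146, 0.3973, -0.4226]
q̇ = J⁺·V = [-0.5320, -0.4990, -0.6580, -0.6180]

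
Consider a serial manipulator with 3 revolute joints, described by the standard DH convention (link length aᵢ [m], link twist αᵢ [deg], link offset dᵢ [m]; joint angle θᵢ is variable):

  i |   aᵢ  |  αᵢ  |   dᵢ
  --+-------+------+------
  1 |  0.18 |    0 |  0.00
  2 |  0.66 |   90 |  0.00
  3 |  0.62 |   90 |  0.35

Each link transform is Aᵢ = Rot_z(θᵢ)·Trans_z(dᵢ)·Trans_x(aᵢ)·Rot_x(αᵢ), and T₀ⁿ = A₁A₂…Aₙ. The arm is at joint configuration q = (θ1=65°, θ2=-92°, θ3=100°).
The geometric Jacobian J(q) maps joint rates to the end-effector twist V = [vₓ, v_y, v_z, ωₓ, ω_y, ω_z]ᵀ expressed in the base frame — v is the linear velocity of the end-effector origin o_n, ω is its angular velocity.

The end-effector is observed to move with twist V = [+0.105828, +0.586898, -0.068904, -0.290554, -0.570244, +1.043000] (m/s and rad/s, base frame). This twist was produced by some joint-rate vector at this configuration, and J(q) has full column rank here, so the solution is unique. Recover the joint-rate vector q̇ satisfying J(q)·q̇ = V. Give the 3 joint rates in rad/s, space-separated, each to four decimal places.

o_n = [0.4093, -0.3995, 0.6106]
J₁: ẑ×o_n = [0.3995, 0.4093, -0.0000], ω = ẑ
J2: z=[0.0000, 0.0000, 1.0000] o=[0.0761, 0.1631, 0.0000] → [0.5626, 0.3332, -0.0000, 0.0000, 0.0000, 1.0000]
J3: z=[-0.4540, -0.8910, 0.0000] o=[0.6641, -0.1365, 0.0000] → [-0.5440, 0.2772, -0.1077, -0.4540, -0.8910, 0.0000]
q̇ = J⁺·V = [0.8140, 0.2290, 0.6400]

0.8140 0.2290 0.6400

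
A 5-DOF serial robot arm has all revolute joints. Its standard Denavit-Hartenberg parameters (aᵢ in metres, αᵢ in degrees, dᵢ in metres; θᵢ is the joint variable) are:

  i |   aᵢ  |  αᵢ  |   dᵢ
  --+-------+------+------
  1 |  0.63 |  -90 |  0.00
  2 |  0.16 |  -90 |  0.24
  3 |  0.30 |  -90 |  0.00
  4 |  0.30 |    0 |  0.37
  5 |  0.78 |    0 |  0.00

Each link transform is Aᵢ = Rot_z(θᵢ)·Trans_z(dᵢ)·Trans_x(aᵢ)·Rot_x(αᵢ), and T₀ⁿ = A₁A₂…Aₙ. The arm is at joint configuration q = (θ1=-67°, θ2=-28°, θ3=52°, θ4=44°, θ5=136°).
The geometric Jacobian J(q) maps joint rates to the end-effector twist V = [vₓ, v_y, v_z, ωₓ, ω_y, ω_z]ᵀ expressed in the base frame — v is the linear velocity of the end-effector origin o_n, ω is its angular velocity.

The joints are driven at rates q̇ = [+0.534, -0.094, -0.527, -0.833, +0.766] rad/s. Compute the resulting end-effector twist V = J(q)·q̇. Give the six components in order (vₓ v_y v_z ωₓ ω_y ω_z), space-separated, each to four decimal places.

o_n = [0.3093, -0.1646, 0.0459]
J₁: ẑ×o_n = [0.1646, 0.3093, -0.0000], ω = ẑ
J2: z=[0.9205, 0.3907, 0.0000] o=[0.2462, -0.5799, 0.0000] → [0.0179, -0.0422, 0.3576, 0.9205, 0.3907, 0.0000]
J3: z=[0.1834, -0.4322, -0.8829] o=[0.5223, -0.6162, 0.0751] → [0.4113, 0.1934, -0.0092, 0.1834, -0.4322, -0.8829]
J4: z=[-0.8386, 0.3999, -0.3699] o=[0.3684, -0.8587, 0.1618] → [0.2104, -0.0754, -0.5584, -0.8386, 0.3999, -0.3699]
J5: z=[-0.8386, 0.3999, -0.3699] o=[-0.0908, -0.7951, 0.2713] → [0.1431, -0.3371, -0.6887, -0.8386, 0.3999, -0.3699]
V = J·q̇ = [-0.1962, -0.1282, -0.0912, -0.1270, 0.1642, 1.0241]

-0.1962 -0.1282 -0.0912 -0.1270 0.1642 1.0241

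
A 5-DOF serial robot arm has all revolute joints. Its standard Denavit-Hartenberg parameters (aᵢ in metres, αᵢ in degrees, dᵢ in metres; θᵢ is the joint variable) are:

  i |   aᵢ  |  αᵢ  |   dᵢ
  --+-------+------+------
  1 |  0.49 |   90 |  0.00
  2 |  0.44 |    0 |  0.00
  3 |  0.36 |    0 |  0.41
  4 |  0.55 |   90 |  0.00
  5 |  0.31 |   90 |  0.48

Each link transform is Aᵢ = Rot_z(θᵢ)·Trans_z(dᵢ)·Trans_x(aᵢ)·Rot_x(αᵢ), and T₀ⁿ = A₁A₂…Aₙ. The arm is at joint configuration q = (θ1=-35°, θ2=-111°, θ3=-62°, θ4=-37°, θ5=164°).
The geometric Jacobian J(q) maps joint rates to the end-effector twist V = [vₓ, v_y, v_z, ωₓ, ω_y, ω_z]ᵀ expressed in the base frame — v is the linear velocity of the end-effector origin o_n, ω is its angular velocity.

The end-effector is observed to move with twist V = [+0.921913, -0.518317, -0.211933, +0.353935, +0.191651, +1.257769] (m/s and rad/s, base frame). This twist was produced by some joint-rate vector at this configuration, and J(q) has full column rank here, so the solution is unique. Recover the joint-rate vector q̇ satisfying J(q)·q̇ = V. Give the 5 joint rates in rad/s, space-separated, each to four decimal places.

o_n = [-0.2868, -0.4040, 0.0870]
J₁: ẑ×o_n = [0.4040, -0.2868, 0.0000], ω = ẑ
J2: z=[-0.5736, -0.8192, 0.0000] o=[0.4014, -0.2811, 0.0000] → [-0.0713, 0.0499, -0.4932, -0.5736, -0.8192, 0.0000]
J3: z=[-0.5736, -0.8192, 0.0000] o=[0.2722, -0.1906, -0.4108] → [-0.4078, 0.2855, -0.3356, -0.5736, -0.8192, 0.0000]
J4: z=[-0.5736, -0.8192, 0.0000] o=[-0.2556, -0.3215, -0.4546] → [-0.4437, 0.3107, 0.0218, -0.5736, -0.8192, 0.0000]
J5: z=[0.4096, -0.2868, 0.8660] o=[-0.6458, -0.0483, -0.1796] → [0.2315, 0.2017, -0.0427, 0.4096, -0.2868, 0.8660]
q̇ = J⁺·V = [0.9460, 0.8660, -0.7200, -0.5060, 0.3600]

0.9460 0.8660 -0.7200 -0.5060 0.3600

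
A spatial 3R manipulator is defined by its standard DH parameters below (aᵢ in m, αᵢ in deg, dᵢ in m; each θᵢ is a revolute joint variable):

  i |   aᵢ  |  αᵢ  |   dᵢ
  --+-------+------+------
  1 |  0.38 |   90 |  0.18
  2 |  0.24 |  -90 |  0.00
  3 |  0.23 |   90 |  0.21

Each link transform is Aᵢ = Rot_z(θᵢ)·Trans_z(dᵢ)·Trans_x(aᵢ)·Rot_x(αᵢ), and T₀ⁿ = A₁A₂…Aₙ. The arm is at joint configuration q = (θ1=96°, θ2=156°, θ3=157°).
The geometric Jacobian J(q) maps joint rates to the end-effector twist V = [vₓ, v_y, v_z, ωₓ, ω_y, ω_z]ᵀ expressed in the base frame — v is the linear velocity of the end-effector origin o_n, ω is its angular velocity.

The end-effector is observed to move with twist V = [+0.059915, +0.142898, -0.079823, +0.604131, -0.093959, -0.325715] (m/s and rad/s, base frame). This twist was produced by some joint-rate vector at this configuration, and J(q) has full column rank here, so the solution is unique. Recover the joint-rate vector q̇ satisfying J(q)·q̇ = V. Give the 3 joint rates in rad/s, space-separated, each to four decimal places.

0.0260 0.5910 0.3850

o_n = [-0.1175, 0.2579, -0.0003]
J₁: ẑ×o_n = [-0.2579, -0.1175, 0.0000], ω = ẑ
J2: z=[0.9945, 0.1045, 0.0000] o=[-0.0397, 0.3779, 0.1800] → [-0.0189, 0.1794, -0.1113, 0.9945, 0.1045, 0.0000]
J3: z=[0.0425, -0.4045, -0.9135] o=[-0.0168, 0.1599, 0.2776] → [0.2020, 0.1038, -0.0366, 0.0425, -0.4045, -0.9135]
q̇ = J⁺·V = [0.0260, 0.5910, 0.3850]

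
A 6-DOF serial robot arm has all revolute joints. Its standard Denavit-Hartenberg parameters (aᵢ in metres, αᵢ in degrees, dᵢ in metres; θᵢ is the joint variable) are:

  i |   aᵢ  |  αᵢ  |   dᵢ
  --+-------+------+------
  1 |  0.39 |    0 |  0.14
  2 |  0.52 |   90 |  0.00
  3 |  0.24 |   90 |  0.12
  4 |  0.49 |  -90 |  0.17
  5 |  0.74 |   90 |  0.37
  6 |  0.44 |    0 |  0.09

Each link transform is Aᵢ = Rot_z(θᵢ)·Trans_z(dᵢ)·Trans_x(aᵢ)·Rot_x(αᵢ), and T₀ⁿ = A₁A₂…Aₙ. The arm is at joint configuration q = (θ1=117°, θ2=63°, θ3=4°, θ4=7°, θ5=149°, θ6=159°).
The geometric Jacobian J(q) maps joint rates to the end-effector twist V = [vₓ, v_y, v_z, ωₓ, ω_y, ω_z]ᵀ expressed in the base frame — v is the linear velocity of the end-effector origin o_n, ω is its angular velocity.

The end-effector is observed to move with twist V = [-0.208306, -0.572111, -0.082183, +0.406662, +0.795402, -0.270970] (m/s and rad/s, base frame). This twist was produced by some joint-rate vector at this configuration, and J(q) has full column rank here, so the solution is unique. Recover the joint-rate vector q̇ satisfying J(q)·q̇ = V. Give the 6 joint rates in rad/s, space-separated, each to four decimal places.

0.5270 0.3800 0.1440 0.4730 0.7060 -0.7860

o_n = [-1.1186, 1.0222, 0.2464]
J₁: ẑ×o_n = [-1.0222, -1.1186, 0.0000], ω = ẑ
J2: z=[0.0000, 0.0000, 1.0000] o=[-0.1771, 0.3475, 0.1400] → [-0.6747, -0.9416, 0.0000, 0.0000, 0.0000, 1.0000]
J3: z=[0.0000, 1.0000, 0.0000] o=[-0.6971, 0.3475, 0.1400] → [0.1064, -0.0000, 0.4216, 0.0000, 1.0000, 0.0000]
J4: z=[-0.0698, 0.0000, -0.9976] o=[-0.9365, 0.4675, 0.1567] → [0.5534, 0.1880, -0.0387, -0.0698, 0.0000, -0.9976]
J5: z=[0.1216, 0.9925, -0.0085] o=[-1.4335, 0.5272, 0.0211] → [0.2278, -0.0301, -0.2524, 0.1216, 0.9925, -0.0085]
J6: z=[-0.4502, 0.0628, 0.8907] o=[-0.7339, 0.8171, 0.3542] → [-0.1894, -0.3912, -0.0682, -0.4502, 0.0628, 0.8907]
q̇ = J⁺·V = [0.5270, 0.3800, 0.1440, 0.4730, 0.7060, -0.7860]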